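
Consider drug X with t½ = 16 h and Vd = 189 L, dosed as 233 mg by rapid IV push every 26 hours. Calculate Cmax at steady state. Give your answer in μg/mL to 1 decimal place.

τ/t½ = 26/16 ≈ 1.625, so fraction remaining f = (1/2)^(26/16) ≈ 0.3242.
Accumulation ratio R = 1/(1 − f) ≈ 1/0.6758 ≈ 1.4797.
Each bolus raises the concentration by D/Vd = 233/189 ≈ 1.233 μg/mL.
Steady-state peak Cmax,ss = C₀·R ≈ 1.233 × 1.4797 ≈ 1.824 μg/mL.

1.8 μg/mL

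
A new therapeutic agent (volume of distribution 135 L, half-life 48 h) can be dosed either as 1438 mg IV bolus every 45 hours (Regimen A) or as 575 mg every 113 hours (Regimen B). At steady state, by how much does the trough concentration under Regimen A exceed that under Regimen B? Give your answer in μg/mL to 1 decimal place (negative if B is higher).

10.6 μg/mL

Regimen A: f = (1/2)^(45/48) ≈ 0.5221; Cmin,ss = (1438/135)·f/(1−f) ≈ 11.637 μg/mL.
Regimen B: f = (1/2)^(113/48) ≈ 0.1956; Cmin,ss = (575/135)·f/(1−f) ≈ 1.036 μg/mL.
Difference ≈ 11.637 − 1.036 ≈ 10.601 μg/mL.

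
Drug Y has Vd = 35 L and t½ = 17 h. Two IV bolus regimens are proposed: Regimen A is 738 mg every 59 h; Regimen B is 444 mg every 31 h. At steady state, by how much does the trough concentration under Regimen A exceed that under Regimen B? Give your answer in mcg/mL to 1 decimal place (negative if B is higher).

-2.9 mcg/mL

Regimen A: f = (1/2)^(59/17) ≈ 0.0902; Cmin,ss = (738/35)·f/(1−f) ≈ 2.090 mcg/mL.
Regimen B: f = (1/2)^(31/17) ≈ 0.2825; Cmin,ss = (444/35)·f/(1−f) ≈ 4.995 mcg/mL.
Difference ≈ 2.090 − 4.995 ≈ -2.905 mcg/mL.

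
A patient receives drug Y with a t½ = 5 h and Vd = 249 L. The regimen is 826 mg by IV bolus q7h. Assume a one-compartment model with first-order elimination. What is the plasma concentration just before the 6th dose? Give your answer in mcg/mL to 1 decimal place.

f = (1/2)^(τ/t½) = (1/2)^(7/5) ≈ 0.3789.
C₀ = D/Vd = 826/249 ≈ 3.317 mcg/mL.
Before the 6th dose, 5 doses have been given. Superposition: Cmin = C₀·(f + f² + … + f^5).
≈ 3.317 × (0.3789 + 0.1436 + 0.0544 + 0.0206 + 0.0078) ≈ 3.317 × 0.6053 ≈ 2.008 mcg/mL.

2.0 mcg/mL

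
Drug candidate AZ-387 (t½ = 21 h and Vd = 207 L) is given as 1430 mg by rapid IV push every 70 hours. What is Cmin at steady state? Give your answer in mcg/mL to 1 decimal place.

0.8 mcg/mL

k = ln2/t½ = ln2/21 ≈ 0.033007 h⁻¹; fraction remaining f = e^(−kτ) = e^(−0.033007×70) ≈ 0.0992.
Accumulation ratio R = 1/(1 − f) ≈ 1/0.9008 ≈ 1.1101.
Single-dose peak C₀ = D/Vd = 1430/207 ≈ 6.908 mcg/mL.
Cmax,ss = C₀/(1 − f) ≈ 6.908/0.9008 ≈ 7.669 mcg/mL.
One interval later, Cmin,ss = Cmax,ss·e^(−kτ) ≈ 7.669 × 0.0992 ≈ 0.761 mcg/mL.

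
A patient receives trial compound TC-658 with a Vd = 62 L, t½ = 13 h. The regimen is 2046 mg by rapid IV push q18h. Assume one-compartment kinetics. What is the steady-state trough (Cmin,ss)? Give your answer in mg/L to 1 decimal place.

20.5 mg/L

Over one 18-h interval, 18/13 ≈ 1.3846 half-lives elapse, leaving f ≈ 0.3830 of each dose.
At steady state, accumulation factor R = 1/(1 − e^(−kτ)) ≈ 1.6207.
Each bolus raises the concentration by D/Vd = 2046/62 ≈ 33.000 mg/L.
Steady-state peak Cmax,ss = C₀·R ≈ 33.000 × 1.6207 ≈ 53.483 mg/L.
One interval later, Cmin,ss = Cmax,ss·e^(−kτ) ≈ 53.483 × 0.3830 ≈ 20.484 mg/L.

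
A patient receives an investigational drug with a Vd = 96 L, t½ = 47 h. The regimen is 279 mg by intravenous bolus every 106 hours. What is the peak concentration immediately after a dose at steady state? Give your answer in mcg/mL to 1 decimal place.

Over one 106-h interval, 106/47 ≈ 2.2553 half-lives elapse, leaving f ≈ 0.2095 of each dose.
Accumulation ratio R = 1/(1 − f) ≈ 1/0.7905 ≈ 1.2650.
Each bolus raises the concentration by D/Vd = 279/96 ≈ 2.906 mcg/mL.
Steady-state peak Cmax,ss = C₀·R ≈ 2.906 × 1.2650 ≈ 3.676 mcg/mL.

3.7 mcg/mL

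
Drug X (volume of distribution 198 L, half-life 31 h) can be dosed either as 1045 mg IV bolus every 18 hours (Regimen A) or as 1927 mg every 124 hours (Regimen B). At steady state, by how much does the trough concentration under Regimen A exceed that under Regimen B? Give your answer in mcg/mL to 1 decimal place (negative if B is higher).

10.0 mcg/mL

Regimen A: f = (1/2)^(18/31) ≈ 0.6687; Cmin,ss = (1045/198)·f/(1−f) ≈ 10.653 mcg/mL.
Regimen B: f = (1/2)^(124/31) ≈ 0.0625; Cmin,ss = (1927/198)·f/(1−f) ≈ 0.649 mcg/mL.
Difference ≈ 10.653 − 0.649 ≈ 10.004 mcg/mL.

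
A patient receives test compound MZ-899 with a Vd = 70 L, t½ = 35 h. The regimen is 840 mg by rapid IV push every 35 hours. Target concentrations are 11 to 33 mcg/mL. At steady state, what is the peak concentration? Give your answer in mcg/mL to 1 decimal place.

24.0 mcg/mL

τ = 35 h = 1 half-life, so f = (1/2)^1 = 0.5.
At steady state, R = 1/(1 − 0.5) = 2/1.
Single-dose peak C₀ = D/Vd = 840/70 = 12 mcg/mL.
Steady-state peak Cmax,ss = C₀·R = 12 × 2/1 ≈ 24.000 mcg/mL.
Peak 24.0 mcg/mL vs MTC 33 mcg/mL: below toxic threshold.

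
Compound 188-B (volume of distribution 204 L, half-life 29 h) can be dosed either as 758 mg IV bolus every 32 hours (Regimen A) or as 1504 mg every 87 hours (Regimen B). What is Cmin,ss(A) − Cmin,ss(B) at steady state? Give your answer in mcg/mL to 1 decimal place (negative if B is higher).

Regimen A: f = (1/2)^(32/29) ≈ 0.4654; Cmin,ss = (758/204)·f/(1−f) ≈ 3.235 mcg/mL.
Regimen B: f = (1/2)^(87/29) ≈ 0.1250; Cmin,ss = (1504/204)·f/(1−f) ≈ 1.053 mcg/mL.
Difference ≈ 3.235 − 1.053 ≈ 2.182 mcg/mL.

2.2 mcg/mL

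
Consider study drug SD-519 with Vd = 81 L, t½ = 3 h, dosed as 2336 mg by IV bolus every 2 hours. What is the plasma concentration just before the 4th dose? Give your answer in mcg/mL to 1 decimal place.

f = (1/2)^(τ/t½) = (1/2)^(2/3) ≈ 0.6300.
C₀ = D/Vd = 2336/81 ≈ 28.840 mcg/mL.
Before the 4th dose, 3 doses have been given. Superposition: Cmin = C₀·(f + f² + … + f^3).
≈ 28.840 × (0.6300 + 0.3969 + 0.2500) ≈ 28.840 × 1.2769 ≈ 36.826 mcg/mL.

36.8 mcg/mL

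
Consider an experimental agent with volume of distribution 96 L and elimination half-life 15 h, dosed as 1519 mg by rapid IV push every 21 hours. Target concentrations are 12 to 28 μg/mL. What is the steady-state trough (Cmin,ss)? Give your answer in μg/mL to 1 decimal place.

Over one 21-h interval, 21/15 ≈ 1.4 half-lives elapse, leaving f ≈ 0.3789 of each dose.
Single-dose peak C₀ = D/Vd = 1519/96 ≈ 15.823 μg/mL.
Steady-state trough Cmin,ss = C₀·f/(1−f) ≈ 15.823 × 0.3789/0.6211 ≈ 9.653 μg/mL.
Trough 9.7 μg/mL vs MEC 12 μg/mL: subtherapeutic.

9.7 μg/mL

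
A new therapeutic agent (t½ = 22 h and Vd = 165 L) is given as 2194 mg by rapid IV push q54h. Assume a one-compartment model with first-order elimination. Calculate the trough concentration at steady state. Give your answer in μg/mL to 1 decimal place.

3.0 μg/mL

k = ln2/t½ = ln2/22 ≈ 0.031507 h⁻¹; fraction remaining f = e^(−kτ) = e^(−0.031507×54) ≈ 0.1824.
Accumulation ratio R = 1/(1 − f) ≈ 1/0.8176 ≈ 1.2231.
Each bolus raises the concentration by D/Vd = 2194/165 ≈ 13.297 μg/mL.
Steady-state peak Cmax,ss = C₀·R ≈ 13.297 × 1.2231 ≈ 16.264 μg/mL.
One interval later, Cmin,ss = Cmax,ss·e^(−kτ) ≈ 16.264 × 0.1824 ≈ 2.967 μg/mL.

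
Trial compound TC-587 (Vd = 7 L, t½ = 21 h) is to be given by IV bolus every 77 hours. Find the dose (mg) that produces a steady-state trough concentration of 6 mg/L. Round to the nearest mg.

491 mg

τ/t½ = 77/21 ≈ 3.6667, so f = (1/2)^(77/21) ≈ 0.078745.
Cmin,ss = (D/Vd)·f/(1−f), so D = Cmin,ss·Vd·(1−f)/f.
D = 6 × 7 × (1−f)/f ≈ 6 × 7 × 11.69922 ≈ 491.37 mg.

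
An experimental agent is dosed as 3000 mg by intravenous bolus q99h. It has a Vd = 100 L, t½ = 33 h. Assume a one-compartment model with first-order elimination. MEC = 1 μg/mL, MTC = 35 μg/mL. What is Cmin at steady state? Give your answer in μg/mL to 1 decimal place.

τ = 99 h = 3 half-lives, so f = (1/2)^3 = 0.125.
Accumulation ratio R = 1/(1 − f) = 1/0.875 = 8/7.
Single-dose peak C₀ = D/Vd = 3000/100 = 30 μg/mL.
Steady-state peak Cmax,ss = C₀·R = 30 × 8/7 ≈ 34.286 μg/mL.
Steady-state trough Cmin,ss = Cmax,ss·f ≈ 34.286 × 0.125 ≈ 4.286 μg/mL.
Trough 4.3 μg/mL vs MEC 1 μg/mL: adequate.

4.3 μg/mL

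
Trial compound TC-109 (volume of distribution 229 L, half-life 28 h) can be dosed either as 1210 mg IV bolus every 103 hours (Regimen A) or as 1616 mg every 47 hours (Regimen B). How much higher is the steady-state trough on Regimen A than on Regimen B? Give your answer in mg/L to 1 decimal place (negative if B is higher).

-2.8 mg/L

Regimen A: f = (1/2)^(103/28) ≈ 0.0781; Cmin,ss = (1210/229)·f/(1−f) ≈ 0.448 mg/L.
Regimen B: f = (1/2)^(47/28) ≈ 0.3124; Cmin,ss = (1616/229)·f/(1−f) ≈ 3.206 mg/L.
Difference ≈ 0.448 − 3.206 ≈ -2.758 mg/L.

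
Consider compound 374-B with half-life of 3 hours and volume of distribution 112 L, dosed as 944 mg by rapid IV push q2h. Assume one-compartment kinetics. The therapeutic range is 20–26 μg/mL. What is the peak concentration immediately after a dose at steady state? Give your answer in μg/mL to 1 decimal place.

Over one 2-h interval, 2/3 ≈ 0.66667 half-lives elapse, leaving f ≈ 0.6300 of each dose.
Accumulation ratio R = 1/(1 − f) ≈ 1/0.3700 ≈ 2.7027.
Each bolus raises the concentration by D/Vd = 944/112 ≈ 8.429 μg/mL.
Steady-state peak Cmax,ss = C₀·R ≈ 8.429 × 2.7027 ≈ 22.781 μg/mL.
Peak 22.8 μg/mL vs MTC 26 μg/mL: below toxic threshold.

22.8 μg/mL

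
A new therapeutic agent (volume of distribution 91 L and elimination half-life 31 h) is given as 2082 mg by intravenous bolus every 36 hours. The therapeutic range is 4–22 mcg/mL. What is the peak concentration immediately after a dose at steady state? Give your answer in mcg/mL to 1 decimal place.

41.4 mcg/mL

k = ln2/t½ = ln2/31 ≈ 0.022360 h⁻¹; fraction remaining f = e^(−kτ) = e^(−0.022360×36) ≈ 0.4471.
At steady state, accumulation factor R = 1/(1 − e^(−kτ)) ≈ 1.8086.
Each bolus raises the concentration by D/Vd = 2082/91 ≈ 22.879 mcg/mL.
Steady-state peak Cmax,ss = C₀·R ≈ 22.879 × 1.8086 ≈ 41.379 mcg/mL.
Peak 41.4 mcg/mL vs MTC 22 mcg/mL: exceeds toxic threshold.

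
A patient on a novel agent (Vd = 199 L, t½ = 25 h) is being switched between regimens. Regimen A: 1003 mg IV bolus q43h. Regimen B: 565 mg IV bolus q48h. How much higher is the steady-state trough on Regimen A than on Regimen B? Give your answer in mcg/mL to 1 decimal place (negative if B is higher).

Regimen A: f = (1/2)^(43/25) ≈ 0.3035; Cmin,ss = (1003/199)·f/(1−f) ≈ 2.196 mcg/mL.
Regimen B: f = (1/2)^(48/25) ≈ 0.2643; Cmin,ss = (565/199)·f/(1−f) ≈ 1.020 mcg/mL.
Difference ≈ 2.196 − 1.020 ≈ 1.176 mcg/mL.

1.2 mcg/mL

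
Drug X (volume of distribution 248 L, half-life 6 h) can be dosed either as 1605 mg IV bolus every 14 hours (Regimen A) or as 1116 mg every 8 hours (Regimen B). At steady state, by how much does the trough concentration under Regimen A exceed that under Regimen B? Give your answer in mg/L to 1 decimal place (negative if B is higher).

-1.4 mg/L

Regimen A: f = (1/2)^(14/6) ≈ 0.1984; Cmin,ss = (1605/248)·f/(1−f) ≈ 1.602 mg/L.
Regimen B: f = (1/2)^(8/6) ≈ 0.3969; Cmin,ss = (1116/248)·f/(1−f) ≈ 2.961 mg/L.
Difference ≈ 1.602 − 2.961 ≈ -1.359 mg/L.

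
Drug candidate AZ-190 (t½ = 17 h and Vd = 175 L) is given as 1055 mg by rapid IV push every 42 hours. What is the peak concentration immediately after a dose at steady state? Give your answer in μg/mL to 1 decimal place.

7.4 μg/mL

τ/t½ = 42/17 ≈ 2.4706, so fraction remaining f = (1/2)^(42/17) ≈ 0.1804.
Accumulation ratio R = 1/(1 − f) ≈ 1/0.8196 ≈ 1.2201.
Single-dose peak C₀ = D/Vd = 1055/175 ≈ 6.029 μg/mL.
Cmax,ss = C₀/(1 − f) ≈ 6.029/0.8196 ≈ 7.356 μg/mL.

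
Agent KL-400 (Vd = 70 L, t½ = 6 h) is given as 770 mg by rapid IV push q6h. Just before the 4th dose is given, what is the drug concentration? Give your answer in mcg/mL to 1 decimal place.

f = (1/2)^(τ/t½) = (1/2)^(6/6) ≈ 0.5000.
C₀ = D/Vd = 770/70 ≈ 11.000 mcg/mL.
Before the 4th dose, 3 doses have been given. Superposition: Cmin = C₀·(f + f² + … + f^3).
≈ 11.000 × (0.5000 + 0.2500 + 0.1250) ≈ 11.000 × 0.8750 ≈ 9.625 mcg/mL.

9.6 mcg/mL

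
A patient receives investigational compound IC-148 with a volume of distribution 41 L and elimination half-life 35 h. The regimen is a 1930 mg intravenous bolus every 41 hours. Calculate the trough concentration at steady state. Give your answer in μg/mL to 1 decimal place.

Over one 41-h interval, 41/35 ≈ 1.1714 half-lives elapse, leaving f ≈ 0.4440 of each dose.
Single-dose peak C₀ = D/Vd = 1930/41 ≈ 47.073 μg/mL.
Steady-state trough Cmin,ss = C₀·f/(1−f) ≈ 47.073 × 0.4440/0.5560 ≈ 37.591 μg/mL.

37.6 μg/mL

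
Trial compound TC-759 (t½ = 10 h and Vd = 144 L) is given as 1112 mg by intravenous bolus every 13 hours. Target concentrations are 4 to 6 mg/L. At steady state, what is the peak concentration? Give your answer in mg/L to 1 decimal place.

τ/t½ = 13/10 ≈ 1.3, so fraction remaining f = (1/2)^(13/10) ≈ 0.4061.
At steady state, accumulation factor R = 1/(1 − e^(−kτ)) ≈ 1.6838.
Single-dose peak C₀ = D/Vd = 1112/144 ≈ 7.722 mg/L.
Cmax,ss = C₀/(1 − f) ≈ 7.722/0.5939 ≈ 13.002 mg/L.
Peak 13.0 mg/L vs MTC 6 mg/L: exceeds toxic threshold.

13.0 mg/L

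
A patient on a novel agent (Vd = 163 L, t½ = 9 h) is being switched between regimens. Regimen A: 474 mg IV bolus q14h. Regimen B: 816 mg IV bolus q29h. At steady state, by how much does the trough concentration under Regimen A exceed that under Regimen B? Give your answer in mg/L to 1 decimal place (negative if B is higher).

0.9 mg/L

Regimen A: f = (1/2)^(14/9) ≈ 0.3402; Cmin,ss = (474/163)·f/(1−f) ≈ 1.499 mg/L.
Regimen B: f = (1/2)^(29/9) ≈ 0.1072; Cmin,ss = (816/163)·f/(1−f) ≈ 0.601 mg/L.
Difference ≈ 1.499 − 0.601 ≈ 0.898 mg/L.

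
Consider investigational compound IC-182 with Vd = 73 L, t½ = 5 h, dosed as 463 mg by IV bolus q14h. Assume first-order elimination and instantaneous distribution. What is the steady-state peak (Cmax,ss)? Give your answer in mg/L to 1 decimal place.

Over one 14-h interval, 14/5 ≈ 2.8 half-lives elapse, leaving f ≈ 0.1436 of each dose.
Accumulation ratio R = 1/(1 − f) ≈ 1/0.8564 ≈ 1.1677.
Each bolus raises the concentration by D/Vd = 463/73 ≈ 6.342 mg/L.
Steady-state peak Cmax,ss = C₀·R ≈ 6.342 × 1.1677 ≈ 7.406 mg/L.

7.4 mg/L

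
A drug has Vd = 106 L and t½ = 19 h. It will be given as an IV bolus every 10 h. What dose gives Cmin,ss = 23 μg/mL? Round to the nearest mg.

1073 mg

τ/t½ = 10/19 ≈ 0.52632, so f = (1/2)^(10/19) ≈ 0.694326.
Cmin,ss = (D/Vd)·f/(1−f), so D = Cmin,ss·Vd·(1−f)/f.
D = 23 × 106 × (1−f)/f ≈ 23 × 106 × 0.44025 ≈ 1073.33 mg.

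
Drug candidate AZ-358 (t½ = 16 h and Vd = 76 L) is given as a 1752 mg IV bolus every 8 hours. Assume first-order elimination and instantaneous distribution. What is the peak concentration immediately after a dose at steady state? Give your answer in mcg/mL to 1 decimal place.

τ/t½ = 8/16 ≈ 0.5, so fraction remaining f = (1/2)^(8/16) ≈ 0.7071.
Accumulation ratio R = 1/(1 − f) ≈ 1/0.2929 ≈ 3.4141.
Single-dose peak C₀ = D/Vd = 1752/76 ≈ 23.053 mcg/mL.
Steady-state peak Cmax,ss = C₀·R ≈ 23.053 × 3.4141 ≈ 78.705 mcg/mL.

78.7 mcg/mL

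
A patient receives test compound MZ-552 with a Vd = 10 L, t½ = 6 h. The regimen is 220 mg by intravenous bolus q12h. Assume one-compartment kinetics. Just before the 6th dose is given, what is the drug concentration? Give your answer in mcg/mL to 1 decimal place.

7.3 mcg/mL

f = (1/2)^(τ/t½) = (1/2)^(12/6) ≈ 0.2500.
C₀ = D/Vd = 220/10 ≈ 22.000 mcg/mL.
Before the 6th dose, 5 doses have been given. Superposition: Cmin = C₀·(f + f² + … + f^5).
≈ 22.000 × (0.2500 + 0.0625 + 0.0156 + 0.0039 + 0.0010) ≈ 22.000 × 0.3330 ≈ 7.326 mcg/mL.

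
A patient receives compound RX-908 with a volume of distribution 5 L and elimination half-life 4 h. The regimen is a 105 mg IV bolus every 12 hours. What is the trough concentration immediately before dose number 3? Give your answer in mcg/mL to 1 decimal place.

f = (1/2)^(τ/t½) = (1/2)^(12/4) ≈ 0.1250.
C₀ = D/Vd = 105/5 ≈ 21.000 mcg/mL.
Before the 3rd dose, 2 doses have been given. Superposition: Cmin = C₀·(f + f²).
≈ 21.000 × (0.1250 + 0.0156) ≈ 21.000 × 0.1406 ≈ 2.953 mcg/mL.

3.0 mcg/mL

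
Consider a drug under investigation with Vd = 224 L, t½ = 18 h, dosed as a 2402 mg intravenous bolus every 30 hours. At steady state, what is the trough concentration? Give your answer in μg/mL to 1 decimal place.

Over one 30-h interval, 30/18 ≈ 1.6667 half-lives elapse, leaving f ≈ 0.3150 of each dose.
Accumulation ratio R = 1/(1 − f) ≈ 1/0.6850 ≈ 1.4599.
Single-dose peak C₀ = D/Vd = 2402/224 ≈ 10.723 μg/mL.
Cmax,ss = C₀/(1 − f) ≈ 10.723/0.6850 ≈ 15.654 μg/mL.
One interval later, Cmin,ss = Cmax,ss·e^(−kτ) ≈ 15.654 × 0.3150 ≈ 4.931 μg/mL.

4.9 μg/mL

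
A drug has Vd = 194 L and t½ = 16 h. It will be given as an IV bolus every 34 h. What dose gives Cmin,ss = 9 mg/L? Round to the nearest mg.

τ/t½ = 34/16 ≈ 2.125, so f = (1/2)^(34/16) ≈ 0.229251.
Cmin,ss = (D/Vd)·f/(1−f), so D = Cmin,ss·Vd·(1−f)/f.
D = 9 × 194 × (1−f)/f ≈ 9 × 194 × 3.36203 ≈ 5870.10 mg.

5870 mg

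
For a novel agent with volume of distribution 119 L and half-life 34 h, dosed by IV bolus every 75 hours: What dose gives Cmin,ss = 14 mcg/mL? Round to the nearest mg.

6020 mg

τ/t½ = 75/34 ≈ 2.2059, so f = (1/2)^(75/34) ≈ 0.216752.
Cmin,ss = (D/Vd)·f/(1−f), so D = Cmin,ss·Vd·(1−f)/f.
D = 14 × 119 × (1−f)/f ≈ 14 × 119 × 3.61357 ≈ 6020.21 mg.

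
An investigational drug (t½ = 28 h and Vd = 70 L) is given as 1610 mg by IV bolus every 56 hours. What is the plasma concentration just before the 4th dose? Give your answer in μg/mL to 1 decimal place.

f = (1/2)^(τ/t½) = (1/2)^(56/28) ≈ 0.2500.
C₀ = D/Vd = 1610/70 ≈ 23.000 μg/mL.
Before the 4th dose, 3 doses have been given. Superposition: Cmin = C₀·(f + f² + … + f^3).
≈ 23.000 × (0.2500 + 0.0625 + 0.0156) ≈ 23.000 × 0.3281 ≈ 7.546 μg/mL.

7.5 μg/mL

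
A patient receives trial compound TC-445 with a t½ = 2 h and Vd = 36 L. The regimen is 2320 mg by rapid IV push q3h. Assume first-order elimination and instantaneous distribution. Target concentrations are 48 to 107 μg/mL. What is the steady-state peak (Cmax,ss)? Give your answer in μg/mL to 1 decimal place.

99.7 μg/mL

τ/t½ = 3/2 ≈ 1.5, so fraction remaining f = (1/2)^(3/2) ≈ 0.3536.
Accumulation ratio R = 1/(1 − f) ≈ 1/0.6464 ≈ 1.5470.
Single-dose peak C₀ = D/Vd = 2320/36 ≈ 64.444 μg/mL.
Steady-state peak Cmax,ss = C₀·R ≈ 64.444 × 1.5470 ≈ 99.695 μg/mL.
Peak 99.7 μg/mL vs MTC 107 μg/mL: below toxic threshold.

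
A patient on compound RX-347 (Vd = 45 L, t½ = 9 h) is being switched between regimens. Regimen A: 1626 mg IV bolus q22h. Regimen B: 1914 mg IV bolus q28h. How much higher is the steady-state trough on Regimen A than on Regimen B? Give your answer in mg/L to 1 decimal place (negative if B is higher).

Regimen A: f = (1/2)^(22/9) ≈ 0.1837; Cmin,ss = (1626/45)·f/(1−f) ≈ 8.131 mg/L.
Regimen B: f = (1/2)^(28/9) ≈ 0.1157; Cmin,ss = (1914/45)·f/(1−f) ≈ 5.565 mg/L.
Difference ≈ 8.131 − 5.565 ≈ 2.566 mg/L.

2.6 mg/L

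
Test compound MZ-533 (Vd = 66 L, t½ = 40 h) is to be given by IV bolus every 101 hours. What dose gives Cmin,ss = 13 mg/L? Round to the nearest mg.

τ/t½ = 101/40 ≈ 2.525, so f = (1/2)^(101/40) ≈ 0.173740.
Cmin,ss = (D/Vd)·f/(1−f), so D = Cmin,ss·Vd·(1−f)/f.
D = 13 × 66 × (1−f)/f ≈ 13 × 66 × 4.75573 ≈ 4080.42 mg.

4080 mg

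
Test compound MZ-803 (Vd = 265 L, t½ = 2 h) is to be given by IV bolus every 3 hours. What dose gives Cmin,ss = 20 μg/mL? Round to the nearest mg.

9691 mg

τ/t½ = 3/2 ≈ 1.5, so f = (1/2)^(3/2) ≈ 0.353553.
Cmin,ss = (D/Vd)·f/(1−f), so D = Cmin,ss·Vd·(1−f)/f.
D = 20 × 265 × (1−f)/f ≈ 20 × 265 × 1.82843 ≈ 9690.68 mg.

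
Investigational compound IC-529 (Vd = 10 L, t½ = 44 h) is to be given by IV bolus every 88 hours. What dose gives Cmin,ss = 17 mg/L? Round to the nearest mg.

τ/t½ = 88/44 ≈ 2, so f = (1/2)^(88/44) ≈ 0.250000.
Cmin,ss = (D/Vd)·f/(1−f), so D = Cmin,ss·Vd·(1−f)/f.
D = 17 × 10 × (1−f)/f ≈ 17 × 10 × 3.00000 ≈ 510.00 mg.

510 mg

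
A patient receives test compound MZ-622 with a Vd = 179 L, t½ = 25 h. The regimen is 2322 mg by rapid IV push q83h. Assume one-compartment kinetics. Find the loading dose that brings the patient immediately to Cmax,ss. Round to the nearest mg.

2580 mg

f = (1/2)^(83/25) ≈ 0.100134; accumulation ratio R = 1/(1−f) ≈ 1.11128.
Loading dose to hit Cmax,ss on first dose: D_load = D_maint·R ≈ 2322 × 1.11128 ≈ 2580.39 mg.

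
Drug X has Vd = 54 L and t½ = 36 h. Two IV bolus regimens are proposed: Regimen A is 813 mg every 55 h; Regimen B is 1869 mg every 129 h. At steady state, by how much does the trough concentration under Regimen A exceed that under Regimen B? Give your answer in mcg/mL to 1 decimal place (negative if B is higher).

4.8 mcg/mL

Regimen A: f = (1/2)^(55/36) ≈ 0.3468; Cmin,ss = (813/54)·f/(1−f) ≈ 7.993 mcg/mL.
Regimen B: f = (1/2)^(129/36) ≈ 0.0834; Cmin,ss = (1869/54)·f/(1−f) ≈ 3.149 mcg/mL.
Difference ≈ 7.993 − 3.149 ≈ 4.844 mcg/mL.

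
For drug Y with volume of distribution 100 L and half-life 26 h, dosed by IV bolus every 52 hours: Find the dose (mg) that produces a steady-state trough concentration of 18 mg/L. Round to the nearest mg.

5400 mg

τ/t½ = 52/26 ≈ 2, so f = (1/2)^(52/26) ≈ 0.250000.
Cmin,ss = (D/Vd)·f/(1−f), so D = Cmin,ss·Vd·(1−f)/f.
D = 18 × 100 × (1−f)/f ≈ 18 × 100 × 3.00000 ≈ 5400.00 mg.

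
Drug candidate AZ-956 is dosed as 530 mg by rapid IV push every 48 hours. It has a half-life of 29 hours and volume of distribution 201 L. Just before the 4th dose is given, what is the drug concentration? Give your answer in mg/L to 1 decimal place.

1.2 mg/L

f = (1/2)^(τ/t½) = (1/2)^(48/29) ≈ 0.3175.
C₀ = D/Vd = 530/201 ≈ 2.637 mg/L.
Before the 4th dose, 3 doses have been given. Superposition: Cmin = C₀·(f + f² + … + f^3).
≈ 2.637 × (0.3175 + 0.1008 + 0.0320) ≈ 2.637 × 0.4503 ≈ 1.187 mg/L.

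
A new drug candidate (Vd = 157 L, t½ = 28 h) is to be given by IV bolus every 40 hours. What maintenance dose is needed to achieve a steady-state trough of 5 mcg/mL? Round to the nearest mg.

τ/t½ = 40/28 ≈ 1.4286, so f = (1/2)^(40/28) ≈ 0.371499.
Cmin,ss = (D/Vd)·f/(1−f), so D = Cmin,ss·Vd·(1−f)/f.
D = 5 × 157 × (1−f)/f ≈ 5 × 157 × 1.69180 ≈ 1328.06 mg.

1328 mg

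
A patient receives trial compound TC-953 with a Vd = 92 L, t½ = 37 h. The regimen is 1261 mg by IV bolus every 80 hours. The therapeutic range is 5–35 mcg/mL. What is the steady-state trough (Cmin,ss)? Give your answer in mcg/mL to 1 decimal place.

3.9 mcg/mL

τ/t½ = 80/37 ≈ 2.1622, so fraction remaining f = (1/2)^(80/37) ≈ 0.2234.
Accumulation ratio R = 1/(1 − f) ≈ 1/0.7766 ≈ 1.2877.
Single-dose peak C₀ = D/Vd = 1261/92 ≈ 13.707 mcg/mL.
Steady-state peak Cmax,ss = C₀·R ≈ 13.707 × 1.2877 ≈ 17.651 mcg/mL.
One interval later, Cmin,ss = Cmax,ss·e^(−kτ) ≈ 17.651 × 0.2234 ≈ 3.943 mcg/mL.
Trough 3.9 mcg/mL vs MEC 5 mcg/mL: subtherapeutic.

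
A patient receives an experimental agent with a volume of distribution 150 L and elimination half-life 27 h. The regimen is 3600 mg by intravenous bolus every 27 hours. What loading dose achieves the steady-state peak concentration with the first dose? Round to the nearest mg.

7200 mg

f = (1/2)^(27/27) ≈ 0.500000; accumulation ratio R = 1/(1−f) ≈ 2.00000.
Loading dose to hit Cmax,ss on first dose: D_load = D_maint·R ≈ 3600 × 2.00000 ≈ 7200.00 mg.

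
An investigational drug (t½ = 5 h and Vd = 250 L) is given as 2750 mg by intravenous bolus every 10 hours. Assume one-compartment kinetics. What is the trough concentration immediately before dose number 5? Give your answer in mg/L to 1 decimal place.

3.7 mg/L

f = (1/2)^(τ/t½) = (1/2)^(10/5) ≈ 0.2500.
C₀ = D/Vd = 2750/250 ≈ 11.000 mg/L.
Before the 5th dose, 4 doses have been given. Superposition: Cmin = C₀·(f + f² + … + f^4).
≈ 11.000 × (0.2500 + 0.0625 + 0.0156 + 0.0039) ≈ 11.000 × 0.3320 ≈ 3.652 mg/L.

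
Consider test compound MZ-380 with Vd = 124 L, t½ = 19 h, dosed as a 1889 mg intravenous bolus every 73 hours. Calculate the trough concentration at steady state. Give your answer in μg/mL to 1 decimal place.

τ/t½ = 73/19 ≈ 3.8421, so fraction remaining f = (1/2)^(73/19) ≈ 0.0697.
Accumulation ratio R = 1/(1 − f) ≈ 1/0.9303 ≈ 1.0749.
Single-dose peak C₀ = D/Vd = 1889/124 ≈ 15.234 μg/mL.
Steady-state peak Cmax,ss = C₀·R ≈ 15.234 × 1.0749 ≈ 16.375 μg/mL.
Steady-state trough Cmin,ss = Cmax,ss·f ≈ 16.375 × 0.0697 ≈ 1.141 μg/mL.

1.1 μg/mL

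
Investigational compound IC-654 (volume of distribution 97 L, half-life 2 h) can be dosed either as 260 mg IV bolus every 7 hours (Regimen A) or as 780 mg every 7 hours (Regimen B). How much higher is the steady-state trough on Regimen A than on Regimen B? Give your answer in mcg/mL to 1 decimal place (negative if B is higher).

Regimen A: f = (1/2)^(7/2) ≈ 0.0884; Cmin,ss = (260/97)·f/(1−f) ≈ 0.260 mcg/mL.
Regimen B: f = (1/2)^(7/2) ≈ 0.0884; Cmin,ss = (780/97)·f/(1−f) ≈ 0.780 mcg/mL.
Difference ≈ 0.260 − 0.780 ≈ -0.520 mcg/mL.

-0.5 mcg/mL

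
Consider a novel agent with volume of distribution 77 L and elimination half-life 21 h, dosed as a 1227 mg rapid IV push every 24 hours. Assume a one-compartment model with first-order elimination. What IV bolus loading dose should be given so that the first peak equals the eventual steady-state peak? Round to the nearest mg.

2243 mg

f = (1/2)^(24/21) ≈ 0.452862; accumulation ratio R = 1/(1−f) ≈ 1.82769.
Loading dose to hit Cmax,ss on first dose: D_load = D_maint·R ≈ 1227 × 1.82769 ≈ 2242.58 mg.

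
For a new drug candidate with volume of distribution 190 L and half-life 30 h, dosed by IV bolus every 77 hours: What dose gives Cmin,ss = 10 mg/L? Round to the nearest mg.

τ/t½ = 77/30 ≈ 2.5667, so f = (1/2)^(77/30) ≈ 0.168794.
Cmin,ss = (D/Vd)·f/(1−f), so D = Cmin,ss·Vd·(1−f)/f.
D = 10 × 190 × (1−f)/f ≈ 10 × 190 × 4.92438 ≈ 9356.32 mg.

9356 mg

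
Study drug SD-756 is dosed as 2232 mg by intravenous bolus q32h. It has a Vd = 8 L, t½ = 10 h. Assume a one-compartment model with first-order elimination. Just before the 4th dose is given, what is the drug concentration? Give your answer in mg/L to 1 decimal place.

34.0 mg/L

f = (1/2)^(τ/t½) = (1/2)^(32/10) ≈ 0.1088.
C₀ = D/Vd = 2232/8 ≈ 279.000 mg/L.
Before the 4th dose, 3 doses have been given. Superposition: Cmin = C₀·(f + f² + … + f^3).
≈ 279.000 × (0.1088 + 0.0118 + 0.0013) ≈ 279.000 × 0.1219 ≈ 34.010 mg/L.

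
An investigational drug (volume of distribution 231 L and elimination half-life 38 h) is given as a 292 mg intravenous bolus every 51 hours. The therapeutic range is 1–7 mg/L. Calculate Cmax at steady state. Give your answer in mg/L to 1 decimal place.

Over one 51-h interval, 51/38 ≈ 1.3421 half-lives elapse, leaving f ≈ 0.3944 of each dose.
At steady state, accumulation factor R = 1/(1 − e^(−kτ)) ≈ 1.6513.
Single-dose peak C₀ = D/Vd = 292/231 ≈ 1.264 mg/L.
Cmax,ss = C₀/(1 − f) ≈ 1.264/0.6056 ≈ 2.087 mg/L.
Peak 2.1 mg/L vs MTC 7 mg/L: below toxic threshold.

2.1 mg/L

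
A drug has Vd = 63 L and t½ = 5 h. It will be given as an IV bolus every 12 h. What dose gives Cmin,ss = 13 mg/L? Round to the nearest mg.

3504 mg

τ/t½ = 12/5 ≈ 2.4, so f = (1/2)^(12/5) ≈ 0.189465.
Cmin,ss = (D/Vd)·f/(1−f), so D = Cmin,ss·Vd·(1−f)/f.
D = 13 × 63 × (1−f)/f ≈ 13 × 63 × 4.27802 ≈ 3503.70 mg.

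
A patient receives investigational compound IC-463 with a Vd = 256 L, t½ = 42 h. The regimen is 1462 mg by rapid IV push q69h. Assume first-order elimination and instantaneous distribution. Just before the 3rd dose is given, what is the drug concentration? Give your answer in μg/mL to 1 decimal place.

2.4 μg/mL

f = (1/2)^(τ/t½) = (1/2)^(69/42) ≈ 0.3202.
C₀ = D/Vd = 1462/256 ≈ 5.711 μg/mL.
Before the 3rd dose, 2 doses have been given. Superposition: Cmin = C₀·(f + f²).
≈ 5.711 × (0.3202 + 0.1025) ≈ 5.711 × 0.4227 ≈ 2.414 μg/mL.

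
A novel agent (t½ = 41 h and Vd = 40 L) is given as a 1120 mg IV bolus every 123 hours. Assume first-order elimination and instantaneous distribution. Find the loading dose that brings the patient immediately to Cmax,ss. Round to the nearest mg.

1280 mg

f = (1/2)^(123/41) ≈ 0.125000; accumulation ratio R = 1/(1−f) ≈ 1.14286.
Loading dose to hit Cmax,ss on first dose: D_load = D_maint·R ≈ 1120 × 1.14286 ≈ 1280.00 mg.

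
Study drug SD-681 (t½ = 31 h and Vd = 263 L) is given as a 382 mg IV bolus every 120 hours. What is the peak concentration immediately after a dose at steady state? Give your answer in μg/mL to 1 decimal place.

k = ln2/t½ = ln2/31 ≈ 0.022360 h⁻¹; fraction remaining f = e^(−kτ) = e^(−0.022360×120) ≈ 0.0683.
Accumulation ratio R = 1/(1 − f) ≈ 1/0.9317 ≈ 1.0733.
Single-dose peak C₀ = D/Vd = 382/263 ≈ 1.452 μg/mL.
Cmax,ss = C₀/(1 − f) ≈ 1.452/0.9317 ≈ 1.558 μg/mL.

1.6 μg/mL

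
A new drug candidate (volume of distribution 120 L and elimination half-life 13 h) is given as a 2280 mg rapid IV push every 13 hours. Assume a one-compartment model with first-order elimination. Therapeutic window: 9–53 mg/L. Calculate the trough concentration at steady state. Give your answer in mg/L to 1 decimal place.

The dosing interval is 1 half-life, so f = 2^(−1) = 0.5.
At steady state, R = 1/(1 − 0.5) = 2/1.
Single-dose peak C₀ = D/Vd = 2280/120 = 19 mg/L.
Steady-state peak Cmax,ss = C₀·R = 19 × 2/1 ≈ 38.000 mg/L.
Steady-state trough Cmin,ss = Cmax,ss·f ≈ 38.000 × 0.5 ≈ 19.000 mg/L.
Trough 19.0 mg/L vs MEC 9 mg/L: adequate.

19.0 mg/L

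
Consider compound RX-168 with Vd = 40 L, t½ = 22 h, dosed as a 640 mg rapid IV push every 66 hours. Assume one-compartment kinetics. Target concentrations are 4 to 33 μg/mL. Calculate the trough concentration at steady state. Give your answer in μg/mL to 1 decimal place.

2.3 μg/mL

τ = 66 h = 3 half-lives, so f = (1/2)^3 = 0.125.
Accumulation ratio R = 1/(1 − f) = 1/0.875 = 8/7.
Single-dose peak C₀ = D/Vd = 640/40 = 16 μg/mL.
Steady-state peak Cmax,ss = C₀·R = 16 × 8/7 ≈ 18.286 μg/mL.
Steady-state trough Cmin,ss = Cmax,ss·f ≈ 18.286 × 0.125 ≈ 2.286 μg/mL.
Trough 2.3 μg/mL vs MEC 4 μg/mL: subtherapeutic.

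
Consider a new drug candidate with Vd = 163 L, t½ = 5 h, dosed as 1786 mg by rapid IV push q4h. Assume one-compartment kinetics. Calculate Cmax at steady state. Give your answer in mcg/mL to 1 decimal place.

Over one 4-h interval, 4/5 ≈ 0.8 half-lives elapse, leaving f ≈ 0.5743 of each dose.
Accumulation ratio R = 1/(1 − f) ≈ 1/0.4257 ≈ 2.3491.
Single-dose peak C₀ = D/Vd = 1786/163 ≈ 10.957 mcg/mL.
Cmax,ss = C₀/(1 − f) ≈ 10.957/0.4257 ≈ 25.739 mcg/mL.

25.7 mcg/mL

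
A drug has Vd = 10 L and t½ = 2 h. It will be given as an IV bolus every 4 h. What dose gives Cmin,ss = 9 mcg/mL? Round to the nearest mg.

τ/t½ = 4/2 ≈ 2, so f = (1/2)^(4/2) ≈ 0.250000.
Cmin,ss = (D/Vd)·f/(1−f), so D = Cmin,ss·Vd·(1−f)/f.
D = 9 × 10 × (1−f)/f ≈ 9 × 10 × 3.00000 ≈ 270.00 mg.

270 mg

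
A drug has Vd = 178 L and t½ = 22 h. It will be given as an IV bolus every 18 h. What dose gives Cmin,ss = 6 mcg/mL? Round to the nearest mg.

τ/t½ = 18/22 ≈ 0.81818, so f = (1/2)^(18/22) ≈ 0.567156.
Cmin,ss = (D/Vd)·f/(1−f), so D = Cmin,ss·Vd·(1−f)/f.
D = 6 × 178 × (1−f)/f ≈ 6 × 178 × 0.76318 ≈ 815.08 mg.

815 mg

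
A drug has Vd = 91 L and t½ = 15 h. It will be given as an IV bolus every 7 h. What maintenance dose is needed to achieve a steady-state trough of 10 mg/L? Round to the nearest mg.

348 mg

τ/t½ = 7/15 ≈ 0.46667, so f = (1/2)^(7/15) ≈ 0.723635.
Cmin,ss = (D/Vd)·f/(1−f), so D = Cmin,ss·Vd·(1−f)/f.
D = 10 × 91 × (1−f)/f ≈ 10 × 91 × 0.38191 ≈ 347.54 mg.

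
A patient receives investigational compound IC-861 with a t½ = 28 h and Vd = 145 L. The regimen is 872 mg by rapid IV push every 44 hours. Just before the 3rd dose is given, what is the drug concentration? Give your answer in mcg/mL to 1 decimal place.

2.7 mcg/mL

f = (1/2)^(τ/t½) = (1/2)^(44/28) ≈ 0.3365.
C₀ = D/Vd = 872/145 ≈ 6.014 mcg/mL.
Before the 3rd dose, 2 doses have been given. Superposition: Cmin = C₀·(f + f²).
≈ 6.014 × (0.3365 + 0.1132) ≈ 6.014 × 0.4497 ≈ 2.704 mcg/mL.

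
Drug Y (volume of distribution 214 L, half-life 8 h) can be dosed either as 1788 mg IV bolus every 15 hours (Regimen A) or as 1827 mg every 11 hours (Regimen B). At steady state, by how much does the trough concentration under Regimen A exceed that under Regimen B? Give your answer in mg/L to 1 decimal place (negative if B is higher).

-2.2 mg/L

Regimen A: f = (1/2)^(15/8) ≈ 0.2726; Cmin,ss = (1788/214)·f/(1−f) ≈ 3.131 mg/L.
Regimen B: f = (1/2)^(11/8) ≈ 0.3856; Cmin,ss = (1827/214)·f/(1−f) ≈ 5.358 mg/L.
Difference ≈ 3.131 − 5.358 ≈ -2.227 mg/L.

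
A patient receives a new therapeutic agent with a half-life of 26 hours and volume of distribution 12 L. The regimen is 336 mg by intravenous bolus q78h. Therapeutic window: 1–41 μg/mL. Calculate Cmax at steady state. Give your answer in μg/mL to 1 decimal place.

32.0 μg/mL

The dosing interval is 3 half-lives, so f = 2^(−3) = 0.125.
At steady state, R = 1/(1 − 0.125) = 8/7.
Single-dose peak C₀ = D/Vd = 336/12 = 28 μg/mL.
Steady-state peak Cmax,ss = C₀·R = 28 × 8/7 ≈ 32.000 μg/mL.
Peak 32.0 μg/mL vs MTC 41 μg/mL: below toxic threshold.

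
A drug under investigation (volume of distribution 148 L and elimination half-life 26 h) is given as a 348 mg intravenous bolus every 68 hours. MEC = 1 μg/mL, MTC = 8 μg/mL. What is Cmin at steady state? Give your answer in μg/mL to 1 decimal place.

0.5 μg/mL

k = ln2/t½ = ln2/26 ≈ 0.026660 h⁻¹; fraction remaining f = e^(−kτ) = e^(−0.026660×68) ≈ 0.1632.
Single-dose peak C₀ = D/Vd = 348/148 ≈ 2.351 μg/mL.
Steady-state trough Cmin,ss = C₀·f/(1−f) ≈ 2.351 × 0.1632/0.8368 ≈ 0.459 μg/mL.
Trough 0.5 μg/mL vs MEC 1 μg/mL: subtherapeutic.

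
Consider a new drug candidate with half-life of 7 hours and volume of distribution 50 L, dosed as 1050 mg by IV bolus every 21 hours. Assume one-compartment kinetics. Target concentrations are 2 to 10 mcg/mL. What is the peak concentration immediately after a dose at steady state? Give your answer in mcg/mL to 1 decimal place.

24.0 mcg/mL

τ = 21 h = 3 half-lives, so f = (1/2)^3 = 0.125.
At steady state, R = 1/(1 − 0.125) = 8/7.
Single-dose peak C₀ = D/Vd = 1050/50 = 21 mcg/mL.
Steady-state peak Cmax,ss = C₀·R = 21 × 8/7 ≈ 24.000 mcg/mL.
Peak 24.0 mcg/mL vs MTC 10 mcg/mL: exceeds toxic threshold.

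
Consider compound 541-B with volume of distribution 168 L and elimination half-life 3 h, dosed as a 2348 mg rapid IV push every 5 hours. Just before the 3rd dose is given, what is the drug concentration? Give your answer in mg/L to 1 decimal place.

5.8 mg/L

f = (1/2)^(τ/t½) = (1/2)^(5/3) ≈ 0.3150.
C₀ = D/Vd = 2348/168 ≈ 13.976 mg/L.
Before the 3rd dose, 2 doses have been given. Superposition: Cmin = C₀·(f + f²).
≈ 13.976 × (0.3150 + 0.0992) ≈ 13.976 × 0.4142 ≈ 5.789 mg/L.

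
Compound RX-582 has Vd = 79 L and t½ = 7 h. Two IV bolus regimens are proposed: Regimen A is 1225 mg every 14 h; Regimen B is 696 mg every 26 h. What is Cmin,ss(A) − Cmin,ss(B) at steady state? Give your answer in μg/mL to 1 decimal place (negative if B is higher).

4.4 μg/mL

Regimen A: f = (1/2)^(14/7) ≈ 0.2500; Cmin,ss = (1225/79)·f/(1−f) ≈ 5.169 μg/mL.
Regimen B: f = (1/2)^(26/7) ≈ 0.0762; Cmin,ss = (696/79)·f/(1−f) ≈ 0.727 μg/mL.
Difference ≈ 5.169 − 0.727 ≈ 4.442 μg/mL.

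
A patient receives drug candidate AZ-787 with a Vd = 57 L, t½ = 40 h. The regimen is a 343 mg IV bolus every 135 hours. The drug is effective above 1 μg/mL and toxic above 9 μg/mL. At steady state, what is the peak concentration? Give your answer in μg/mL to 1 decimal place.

6.7 μg/mL

τ/t½ = 135/40 ≈ 3.375, so fraction remaining f = (1/2)^(135/40) ≈ 0.0964.
Accumulation ratio R = 1/(1 − f) ≈ 1/0.9036 ≈ 1.1067.
Single-dose peak C₀ = D/Vd = 343/57 ≈ 6.018 μg/mL.
Steady-state peak Cmax,ss = C₀·R ≈ 6.018 × 1.1067 ≈ 6.660 μg/mL.
Peak 6.7 μg/mL vs MTC 9 μg/mL: below toxic threshold.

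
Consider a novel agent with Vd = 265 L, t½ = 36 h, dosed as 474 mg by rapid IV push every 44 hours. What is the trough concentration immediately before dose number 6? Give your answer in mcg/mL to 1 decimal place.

1.3 mcg/mL

f = (1/2)^(τ/t½) = (1/2)^(44/36) ≈ 0.4286.
C₀ = D/Vd = 474/265 ≈ 1.789 mcg/mL.
Before the 6th dose, 5 doses have been given. Superposition: Cmin = C₀·(f + f² + … + f^5).
≈ 1.789 × (0.4286 + 0.1837 + 0.0787 + 0.0337 + 0.0145) ≈ 1.789 × 0.7392 ≈ 1.322 mcg/mL.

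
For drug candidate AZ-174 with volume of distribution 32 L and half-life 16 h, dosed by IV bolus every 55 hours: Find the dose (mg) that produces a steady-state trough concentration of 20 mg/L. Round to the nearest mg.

τ/t½ = 55/16 ≈ 3.4375, so f = (1/2)^(55/16) ≈ 0.092302.
Cmin,ss = (D/Vd)·f/(1−f), so D = Cmin,ss·Vd·(1−f)/f.
D = 20 × 32 × (1−f)/f ≈ 20 × 32 × 9.83400 ≈ 6293.76 mg.

6294 mg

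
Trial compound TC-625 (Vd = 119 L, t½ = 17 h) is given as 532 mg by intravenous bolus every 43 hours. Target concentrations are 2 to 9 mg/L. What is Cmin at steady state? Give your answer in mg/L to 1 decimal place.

τ/t½ = 43/17 ≈ 2.5294, so fraction remaining f = (1/2)^(43/17) ≈ 0.1732.
At steady state, accumulation factor R = 1/(1 − e^(−kτ)) ≈ 1.2095.
Each bolus raises the concentration by D/Vd = 532/119 ≈ 4.471 mg/L.
Steady-state peak Cmax,ss = C₀·R ≈ 4.471 × 1.2095 ≈ 5.408 mg/L.
One interval later, Cmin,ss = Cmax,ss·e^(−kτ) ≈ 5.408 × 0.1732 ≈ 0.937 mg/L.
Trough 0.9 mg/L vs MEC 2 mg/L: subtherapeutic.

0.9 mg/L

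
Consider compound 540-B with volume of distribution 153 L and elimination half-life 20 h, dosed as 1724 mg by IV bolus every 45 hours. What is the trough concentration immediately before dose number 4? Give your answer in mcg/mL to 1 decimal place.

3.0 mcg/mL

f = (1/2)^(τ/t½) = (1/2)^(45/20) ≈ 0.2102.
C₀ = D/Vd = 1724/153 ≈ 11.268 mcg/mL.
Before the 4th dose, 3 doses have been given. Superposition: Cmin = C₀·(f + f² + … + f^3).
≈ 11.268 × (0.2102 + 0.0442 + 0.0093) ≈ 11.268 × 0.2637 ≈ 2.971 mcg/mL.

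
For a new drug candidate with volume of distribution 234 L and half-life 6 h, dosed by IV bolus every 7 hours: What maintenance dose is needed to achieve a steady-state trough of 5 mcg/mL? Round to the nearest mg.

1457 mg

τ/t½ = 7/6 ≈ 1.1667, so f = (1/2)^(7/6) ≈ 0.445449.
Cmin,ss = (D/Vd)·f/(1−f), so D = Cmin,ss·Vd·(1−f)/f.
D = 5 × 234 × (1−f)/f ≈ 5 × 234 × 1.24493 ≈ 1456.57 mg.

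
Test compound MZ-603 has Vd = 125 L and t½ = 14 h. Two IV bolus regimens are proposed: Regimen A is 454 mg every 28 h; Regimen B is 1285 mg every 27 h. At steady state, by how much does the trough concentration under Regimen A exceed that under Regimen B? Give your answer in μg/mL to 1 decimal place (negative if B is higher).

Regimen A: f = (1/2)^(28/14) ≈ 0.2500; Cmin,ss = (454/125)·f/(1−f) ≈ 1.211 μg/mL.
Regimen B: f = (1/2)^(27/14) ≈ 0.2627; Cmin,ss = (1285/125)·f/(1−f) ≈ 3.663 μg/mL.
Difference ≈ 1.211 − 3.663 ≈ -2.452 μg/mL.

-2.5 μg/mL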